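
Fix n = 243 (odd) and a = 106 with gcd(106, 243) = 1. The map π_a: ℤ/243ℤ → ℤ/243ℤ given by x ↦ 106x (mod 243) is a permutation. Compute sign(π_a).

+1

Orbit of 19 under x↦106x: [19, 70, 130, 172, 7, 13, 163]… (length divides ord_243(106)).
11 cycles of lengths [81, 81, 27, 27, 9, 9, 3, 3, 1, 1, 1].
n − c = 243 − 11 = 232; sign = (−1)^232 = +1.
The Jacobi symbol (106|243) = +1 (Zolotarev) agrees.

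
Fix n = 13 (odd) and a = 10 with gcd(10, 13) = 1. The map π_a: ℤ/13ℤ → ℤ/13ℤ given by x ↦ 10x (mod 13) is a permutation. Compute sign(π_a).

+1

Trace 12: π^k(12) = [12, 3, 4, 1, 10, 9] for k=0..5.
π_10 has 3 disjoint cycles with lengths [6, 6, 1] on {0,…,12}.
sign(π) = (−1)^{n − #cycles} = (−1)^{13−3} = (−1)^10 = +1.
(10|13)_J = +1 (Zolotarev's lemma cross-check).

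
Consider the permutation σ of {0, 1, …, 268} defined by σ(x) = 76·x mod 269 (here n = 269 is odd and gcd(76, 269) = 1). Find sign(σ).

-1

Orbit of 262 under x↦76x: [262, 6, 187, 224, 77, 203, 95]… (length divides ord_269(76)).
2 cycles of lengths [268, 1].
With 2 cycles on 269 points, sign = (−1)^{269−2} = -1.
Via Zolotarev, sign(π_{76}) = (76|269) = -1.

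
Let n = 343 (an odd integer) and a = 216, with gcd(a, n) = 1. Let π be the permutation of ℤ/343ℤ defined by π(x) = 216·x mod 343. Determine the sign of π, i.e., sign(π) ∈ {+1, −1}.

-1

Orbit of 64 under x↦216x: [64, 104, 169, 146, 323, 139, 183]… (length divides ord_343(216)).
Decompose π into cycles: lengths [98, 98, 98, 14, 14, 14, 2, 2, 2, 1] (10 cycles, including the fixed point 0).
343 − 10 = 333 transpositions; sign(π) = (−1)^333 = -1.
Zolotarev: (216|343) = -1, matching the cycle-count sign.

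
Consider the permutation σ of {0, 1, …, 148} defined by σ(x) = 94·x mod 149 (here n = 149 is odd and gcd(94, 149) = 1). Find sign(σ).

-1

Orbit of 124 under x↦94x: [124, 34, 67, 40, 35, 12, 85]… (length divides ord_149(94)).
Decompose π into cycles: lengths [148, 1] (2 cycles, including the fixed point 0).
2 cycles on 149: each ℓ→(−1)^(ℓ−1), product (−1)^147 = -1.
Check: (94/149) = -1 by Zolotarev.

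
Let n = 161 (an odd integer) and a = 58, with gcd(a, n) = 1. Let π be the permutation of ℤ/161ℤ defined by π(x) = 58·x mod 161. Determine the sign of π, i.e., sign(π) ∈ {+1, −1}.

+1

Trace 85: π^k(85) = [85, 100, 4, 71, 93, 81, 29] for k=0..6.
Cycle type of π: 33×4 + 11×2 + 3×2 + 1; total 9 cycles.
With 9 cycles on 161 points, sign = (−1)^{161−9} = +1.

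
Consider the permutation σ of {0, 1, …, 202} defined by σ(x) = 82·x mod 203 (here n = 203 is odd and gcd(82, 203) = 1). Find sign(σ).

-1

Trace 141: π^k(141) = [141, 194, 74, 181, 23, 59, 169] for k=0..6.
π_82 has 10 disjoint cycles with lengths [42, 42, 42, 42, 7, 7, 7, 7, 6, 1] on {0,…,202}.
203 − 10 = 193 transpositions; sign(π) = (−1)^193 = -1.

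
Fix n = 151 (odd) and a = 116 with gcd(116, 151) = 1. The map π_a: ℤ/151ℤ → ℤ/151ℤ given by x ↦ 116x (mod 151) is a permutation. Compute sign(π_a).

Orbit of 47 under x↦116x: [47, 16, 44, 121, 144, 94, 32]… (length divides ord_151(116)).
Cycle type of π: 75×2 + 1; total 3 cycles.
sign(π) = (−1)^{n − #cycles} = (−1)^{151−3} = (−1)^148 = +1.

+1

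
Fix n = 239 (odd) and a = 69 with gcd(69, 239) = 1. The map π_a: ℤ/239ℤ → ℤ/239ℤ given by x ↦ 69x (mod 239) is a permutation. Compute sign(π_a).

Orbit of 32 under x↦69x: [32, 57, 109, 112, 80, 23, 153]… (length divides ord_239(69)).
2 cycles of lengths [238, 1].
239 − 2 = 237 transpositions; sign(π) = (−1)^237 = -1.
Check: (69/239) = -1 by Zolotarev.

-1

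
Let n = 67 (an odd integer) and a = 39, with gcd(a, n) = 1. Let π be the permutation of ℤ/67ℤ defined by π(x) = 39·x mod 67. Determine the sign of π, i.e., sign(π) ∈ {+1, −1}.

Orbit of 19 under x↦39x: [19, 4, 22, 54, 29, 59, 23]… (length divides ord_67(39)).
The orbit structure of x ↦ 39x mod 67: 3 orbits of sizes [33, 33, 1].
Σ(ℓ_i−1) = 67−3 = 64; sign = (−1)^64 = +1.
Check: (39/67) = +1 by Zolotarev.

+1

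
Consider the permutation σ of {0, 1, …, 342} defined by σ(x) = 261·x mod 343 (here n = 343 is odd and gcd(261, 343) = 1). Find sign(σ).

+1

Trace 284: π^k(284) = [284, 36, 135, 249, 162, 93, 263] for k=0..6.
Decompose π into cycles: lengths [147, 147, 21, 21, 3, 3, 1] (7 cycles, including the fixed point 0).
n − c = 343 − 7 = 336; sign = (−1)^336 = +1.
Zolotarev: (261|343) = +1, matching the cycle-count sign.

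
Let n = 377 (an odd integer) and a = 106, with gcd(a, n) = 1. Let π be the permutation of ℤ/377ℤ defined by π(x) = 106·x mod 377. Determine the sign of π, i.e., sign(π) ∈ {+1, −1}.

+1

Trace 283: π^k(283) = [283, 215, 170, 301, 238, 346, 107] for k=0..6.
Cycle lengths of π_106 on ℤ/377ℤ: [84, 84, 84, 84, 28, 12, 1]; 7 cycles in total.
n − c = 377 − 7 = 370; sign = (−1)^370 = +1.
Zolotarev: (106|377) = +1, matching the cycle-count sign.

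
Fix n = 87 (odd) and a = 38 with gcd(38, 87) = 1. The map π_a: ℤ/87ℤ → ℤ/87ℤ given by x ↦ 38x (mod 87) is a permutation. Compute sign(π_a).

-1

Start at x=35: 35 → 25 → 80 → 82 → 71 → 1 → 38 → … (one orbit).
π_38 has 8 disjoint cycles with lengths [14, 14, 14, 14, 14, 14, 2, 1] on {0,…,86}.
With 8 cycles on 87 points, sign = (−1)^{87−8} = -1.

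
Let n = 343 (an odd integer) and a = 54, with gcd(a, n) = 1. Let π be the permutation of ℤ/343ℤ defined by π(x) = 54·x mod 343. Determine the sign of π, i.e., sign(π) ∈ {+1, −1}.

Trace 143: π^k(143) = [143, 176, 243, 88, 293, 44, 318] for k=0..6.
Decompose π into cycles: lengths [294, 42, 6, 1] (4 cycles, including the fixed point 0).
sign(π) = (−1)^{n − #cycles} = (−1)^{343−4} = (−1)^339 = -1.

-1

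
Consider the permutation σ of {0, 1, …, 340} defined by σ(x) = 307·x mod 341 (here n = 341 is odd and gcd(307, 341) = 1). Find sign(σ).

Trace 320: π^k(320) = [320, 32, 276, 164, 221, 329, 67] for k=0..6.
Cycle lengths of π_307 on ℤ/341ℤ: [30, 30, 30, 30, 30, 30, 30, 30, 30, 30, 15, 15, 2, 2, 2, 2, 2, 1]; 18 cycles in total.
18 cycles on 341: each ℓ→(−1)^(ℓ−1), product (−1)^323 = -1.
The Jacobi symbol (307|341) = -1 (Zolotarev) agrees.

-1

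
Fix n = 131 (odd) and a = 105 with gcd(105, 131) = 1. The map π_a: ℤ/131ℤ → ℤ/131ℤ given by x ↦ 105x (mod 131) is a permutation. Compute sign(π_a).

Start at x=27: 27 → 84 → 43 → 61 → 117 → 102 → 99 → … (one orbit).
Cycle lengths of π_105 on ℤ/131ℤ: [65, 65, 1]; 3 cycles in total.
n − c = 131 − 3 = 128; sign = (−1)^128 = +1.
Zolotarev: (105|131) = +1, matching the cycle-count sign.

+1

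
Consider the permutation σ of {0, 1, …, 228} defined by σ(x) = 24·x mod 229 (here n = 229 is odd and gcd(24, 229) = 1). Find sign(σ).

-1

Orbit of 137 under x↦24x: [137, 82, 136, 58, 18, 203, 63]… (length divides ord_229(24)).
π_24 has 2 disjoint cycles with lengths [228, 1] on {0,…,228}.
With 2 cycles on 229 points, sign = (−1)^{229−2} = -1.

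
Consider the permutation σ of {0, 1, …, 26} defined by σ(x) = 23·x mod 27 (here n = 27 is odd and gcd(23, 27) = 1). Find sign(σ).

Trace 7: π^k(7) = [7, 26, 4, 11, 10, 14, 25] for k=0..6.
Cycle lengths of π_23 on ℤ/27ℤ: [18, 6, 2, 1]; 4 cycles in total.
27 − 4 = 23 transpositions; sign(π) = (−1)^23 = -1.
Via Zolotarev, sign(π_{23}) = (23|27) = -1.

-1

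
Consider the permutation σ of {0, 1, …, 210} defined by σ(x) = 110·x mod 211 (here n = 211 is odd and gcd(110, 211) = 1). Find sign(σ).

Trace 94: π^k(94) = [94, 1, 110, 73, 12, 54, 32] for k=0..6.
Decompose π into cycles: lengths [42, 42, 42, 42, 42, 1] (6 cycles, including the fixed point 0).
With 6 cycles on 211 points, sign = (−1)^{211−6} = -1.
(110|211)_J = -1 (Zolotarev's lemma cross-check).

-1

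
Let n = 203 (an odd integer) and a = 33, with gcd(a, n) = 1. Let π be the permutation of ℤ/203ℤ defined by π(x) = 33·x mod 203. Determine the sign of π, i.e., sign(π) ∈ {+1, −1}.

Orbit of 125 under x↦33x: [125, 65, 115, 141, 187, 81, 34]… (length divides ord_203(33)).
Cycle type of π: 42×4 + 14×2 + 6 + 1; total 8 cycles.
With 8 cycles on 203 points, sign = (−1)^{203−8} = -1.

-1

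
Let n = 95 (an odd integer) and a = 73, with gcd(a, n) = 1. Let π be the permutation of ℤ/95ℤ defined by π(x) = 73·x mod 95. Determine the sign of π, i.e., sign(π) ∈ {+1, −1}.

-1

Orbit of 58 under x↦73x: [58, 54, 47, 11, 43, 4, 7]… (length divides ord_95(73)).
Cycle type of π: 36×2 + 9×2 + 4 + 1; total 6 cycles.
95 − 6 = 89 transpositions; sign(π) = (−1)^89 = -1.
Zolotarev: (73|95) = -1, matching the cycle-count sign.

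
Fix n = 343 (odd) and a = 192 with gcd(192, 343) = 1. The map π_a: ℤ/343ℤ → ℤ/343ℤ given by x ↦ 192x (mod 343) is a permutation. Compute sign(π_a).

Start at x=330: 330 → 248 → 282 → 293 → 4 → 82 → 309 → … (one orbit).
4 cycles of lengths [294, 42, 6, 1].
sign(π) = (−1)^{n − #cycles} = (−1)^{343−4} = (−1)^339 = -1.
(192|343)_J = -1 (Zolotarev's lemma cross-check).

-1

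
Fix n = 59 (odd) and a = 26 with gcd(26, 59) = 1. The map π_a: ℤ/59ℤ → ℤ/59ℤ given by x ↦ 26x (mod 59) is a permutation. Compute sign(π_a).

+1

Orbit of 35 under x↦26x: [35, 25, 1, 26, 27, 53, 21]… (length divides ord_59(26)).
3 cycles of lengths [29, 29, 1].
Σ(ℓ_i−1) = 59−3 = 56; sign = (−1)^56 = +1.
(26|59)_J = +1 (Zolotarev's lemma cross-check).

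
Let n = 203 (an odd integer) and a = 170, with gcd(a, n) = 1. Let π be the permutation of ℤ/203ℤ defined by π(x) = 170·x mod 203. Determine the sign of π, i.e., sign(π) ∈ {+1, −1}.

+1

Trace 169: π^k(169) = [169, 107, 123, 1, 170, 74, 197] for k=0..6.
15 cycles of lengths [21, 21, 21, 21, 21, 21, 21, 21, 7, 7, 7, 7, 3, 3, 1].
n − c = 203 − 15 = 188; sign = (−1)^188 = +1.
Zolotarev: (170|203) = +1, matching the cycle-count sign.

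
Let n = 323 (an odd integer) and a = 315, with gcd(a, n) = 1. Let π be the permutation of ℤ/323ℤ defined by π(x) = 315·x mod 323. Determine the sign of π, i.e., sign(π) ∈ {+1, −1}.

Start at x=315: 315 → 64 → 134 → 220 → 178 → 191 → 87 → … (one orbit).
21 cycles of lengths [24, 24, 24, 24, 24, 24, 24, 24, 24, 24, 24, 24, 8, 8, 3, 3, 3, 3, 3, 3, 1].
sign(π) = (−1)^{n − #cycles} = (−1)^{323−21} = (−1)^302 = +1.
(315|323)_J = +1 (Zolotarev's lemma cross-check).

+1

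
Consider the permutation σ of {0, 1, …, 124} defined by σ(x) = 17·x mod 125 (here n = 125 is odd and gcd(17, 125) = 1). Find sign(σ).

Start at x=101: 101 → 92 → 64 → 88 → 121 → 57 → 94 → … (one orbit).
π_17 has 4 disjoint cycles with lengths [100, 20, 4, 1] on {0,…,124}.
sign(π) = (−1)^{n − #cycles} = (−1)^{125−4} = (−1)^121 = -1.

-1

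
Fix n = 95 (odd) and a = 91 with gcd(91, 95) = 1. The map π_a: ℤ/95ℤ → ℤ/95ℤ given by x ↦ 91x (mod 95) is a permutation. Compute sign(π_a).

-1

Trace 26: π^k(26) = [26, 86, 36, 46, 6, 71, 1] for k=0..6.
π_91 has 10 disjoint cycles with lengths [18, 18, 18, 18, 18, 1, 1, 1, 1, 1] on {0,…,94}.
10 cycles on 95: each ℓ→(−1)^(ℓ−1), product (−1)^85 = -1.
Via Zolotarev, sign(π_{91}) = (91|95) = -1.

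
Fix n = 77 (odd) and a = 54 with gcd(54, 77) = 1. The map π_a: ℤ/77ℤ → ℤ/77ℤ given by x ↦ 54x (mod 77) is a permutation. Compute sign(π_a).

Trace 76: π^k(76) = [76, 23, 10, 1, 54, 67] for k=0..5.
The orbit structure of x ↦ 54x mod 77: 17 orbits of sizes [6, 6, 6, 6, 6, 6, 6, 6, 6, 6, 6, 2, 2, 2, 2, 2, 1].
17 cycles on 77: each ℓ→(−1)^(ℓ−1), product (−1)^60 = +1.
Via Zolotarev, sign(π_{54}) = (54|77) = +1.

+1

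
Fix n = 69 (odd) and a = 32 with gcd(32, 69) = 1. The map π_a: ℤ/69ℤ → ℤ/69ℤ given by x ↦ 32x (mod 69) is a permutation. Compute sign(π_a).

Orbit of 64 under x↦32x: [64, 47, 55, 35, 16, 29, 31]… (length divides ord_69(32)).
Cycle lengths of π_32 on ℤ/69ℤ: [22, 22, 11, 11, 2, 1]; 6 cycles in total.
Σ(ℓ_i−1) = 69−6 = 63; sign = (−1)^63 = -1.

-1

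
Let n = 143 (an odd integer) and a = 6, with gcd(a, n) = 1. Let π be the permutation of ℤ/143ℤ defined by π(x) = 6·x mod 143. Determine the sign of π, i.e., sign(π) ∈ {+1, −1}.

Orbit of 126 under x↦6x: [126, 41, 103, 46, 133, 83, 69]… (length divides ord_143(6)).
Cycle type of π: 60×2 + 12 + 10 + 1; total 5 cycles.
5 cycles on 143: each ℓ→(−1)^(ℓ−1), product (−1)^138 = +1.

+1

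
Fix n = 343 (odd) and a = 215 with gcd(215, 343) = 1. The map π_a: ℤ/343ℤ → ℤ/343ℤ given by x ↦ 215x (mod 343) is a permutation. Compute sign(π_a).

Orbit of 178 under x↦215x: [178, 197, 166, 18, 97, 275, 129]… (length divides ord_343(215)).
16 cycles of lengths [42, 42, 42, 42, 42, 42, 42, 6, 6, 6, 6, 6, 6, 6, 6, 1].
With 16 cycles on 343 points, sign = (−1)^{343−16} = -1.
Check: (215/343) = -1 by Zolotarev.

-1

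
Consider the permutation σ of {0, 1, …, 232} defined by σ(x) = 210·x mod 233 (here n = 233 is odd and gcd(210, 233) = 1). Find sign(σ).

+1

Trace 107: π^k(107) = [107, 102, 217, 135, 157, 117, 105] for k=0..6.
5 cycles of lengths [58, 58, 58, 58, 1].
233 − 5 = 228 transpositions; sign(π) = (−1)^228 = +1.
(210|233)_J = +1 (Zolotarev's lemma cross-check).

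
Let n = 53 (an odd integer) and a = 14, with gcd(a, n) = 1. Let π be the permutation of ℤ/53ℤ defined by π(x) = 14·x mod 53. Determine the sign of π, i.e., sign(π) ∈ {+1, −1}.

-1

Start at x=35: 35 → 13 → 23 → 4 → 3 → 42 → 5 → … (one orbit).
Decompose π into cycles: lengths [52, 1] (2 cycles, including the fixed point 0).
With 2 cycles on 53 points, sign = (−1)^{53−2} = -1.
Zolotarev: (14|53) = -1, matching the cycle-count sign.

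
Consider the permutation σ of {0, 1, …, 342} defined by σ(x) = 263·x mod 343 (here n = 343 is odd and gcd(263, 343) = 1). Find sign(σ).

Orbit of 295 under x↦263x: [295, 67, 128, 50, 116, 324, 148]… (length divides ord_343(263)).
31 cycles of lengths [21, 21, 21, 21, 21, 21, 21, 21, 21, 21, 21, 21, 21, 21, 3, 3, 3, 3, 3, 3, 3, 3, 3, 3, 3, 3, 3, 3, 3, 3, 1].
343 − 31 = 312 transpositions; sign(π) = (−1)^312 = +1.

+1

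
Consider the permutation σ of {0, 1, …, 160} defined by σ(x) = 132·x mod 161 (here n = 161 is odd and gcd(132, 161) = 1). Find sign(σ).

Start at x=85: 85 → 111 → 1 → 132 → 36 → 83 → 8 → … (one orbit).
11 cycles of lengths [22, 22, 22, 22, 22, 22, 22, 2, 2, 2, 1].
sign(π) = (−1)^{n − #cycles} = (−1)^{161−11} = (−1)^150 = +1.
Via Zolotarev, sign(π_{132}) = (132|161) = +1.

+1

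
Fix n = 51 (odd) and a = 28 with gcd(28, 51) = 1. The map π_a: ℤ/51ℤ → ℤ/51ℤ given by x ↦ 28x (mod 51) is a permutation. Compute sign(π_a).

Orbit of 7 under x↦28x: [7, 43, 31, 1, 28, 19, 22]… (length divides ord_51(28)).
6 cycles of lengths [16, 16, 16, 1, 1, 1].
sign(π) = (−1)^{n − #cycles} = (−1)^{51−6} = (−1)^45 = -1.

-1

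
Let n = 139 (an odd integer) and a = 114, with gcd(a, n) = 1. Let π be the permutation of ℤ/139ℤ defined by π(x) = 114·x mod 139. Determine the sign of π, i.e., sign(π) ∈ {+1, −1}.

Orbit of 20 under x↦114x: [20, 56, 129, 111, 5, 14, 67]… (length divides ord_139(114)).
Cycle lengths of π_114 on ℤ/139ℤ: [138, 1]; 2 cycles in total.
n − c = 139 − 2 = 137; sign = (−1)^137 = -1.
Check: (114/139) = -1 by Zolotarev.

-1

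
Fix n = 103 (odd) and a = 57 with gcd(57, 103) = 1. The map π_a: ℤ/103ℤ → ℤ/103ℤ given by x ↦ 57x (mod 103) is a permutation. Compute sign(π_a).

-1

Start at x=56: 56 → 102 → 46 → 47 → 1 → 57 → 56 (one orbit).
Decompose π into cycles: lengths [6, 6, 6, 6, 6, 6, 6, 6, 6, 6, 6, 6, 6, 6, 6, 6, 6, 1] (18 cycles, including the fixed point 0).
Σ(ℓ_i−1) = 103−18 = 85; sign = (−1)^85 = -1.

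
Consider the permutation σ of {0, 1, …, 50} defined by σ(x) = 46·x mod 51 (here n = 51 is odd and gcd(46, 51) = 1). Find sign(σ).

-1

Start at x=46: 46 → 25 → 28 → 13 → 37 → 19 → 7 → … (one orbit).
Cycle type of π: 16×3 + 1×3; total 6 cycles.
sign(π) = (−1)^{n − #cycles} = (−1)^{51−6} = (−1)^45 = -1.
Via Zolotarev, sign(π_{46}) = (46|51) = -1.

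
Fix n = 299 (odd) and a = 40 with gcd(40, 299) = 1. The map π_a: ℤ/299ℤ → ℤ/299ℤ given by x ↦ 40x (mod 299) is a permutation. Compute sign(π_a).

Trace 118: π^k(118) = [118, 235, 131, 157, 1, 40, 105] for k=0..6.
Decompose π into cycles: lengths [22, 22, 22, 22, 22, 22, 22, 22, 22, 22, 22, 22, 22, 1, 1, 1, 1, 1, 1, 1, 1, 1, 1, 1, 1, 1] (26 cycles, including the fixed point 0).
299 − 26 = 273 transpositions; sign(π) = (−1)^273 = -1.

-1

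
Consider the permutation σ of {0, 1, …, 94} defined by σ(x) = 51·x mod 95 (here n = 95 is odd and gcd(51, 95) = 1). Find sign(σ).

-1

Orbit of 81 under x↦51x: [81, 46, 66, 41, 1, 51, 36]… (length divides ord_95(51)).
Decompose π into cycles: lengths [18, 18, 18, 18, 18, 1, 1, 1, 1, 1] (10 cycles, including the fixed point 0).
95 − 10 = 85 transpositions; sign(π) = (−1)^85 = -1.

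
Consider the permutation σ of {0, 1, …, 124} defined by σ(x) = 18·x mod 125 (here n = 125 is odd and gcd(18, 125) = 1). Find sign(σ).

-1

Start at x=76: 76 → 118 → 124 → 107 → 51 → 43 → 24 → … (one orbit).
The orbit structure of x ↦ 18x mod 125: 12 orbits of sizes [20, 20, 20, 20, 20, 4, 4, 4, 4, 4, 4, 1].
n − c = 125 − 12 = 113; sign = (−1)^113 = -1.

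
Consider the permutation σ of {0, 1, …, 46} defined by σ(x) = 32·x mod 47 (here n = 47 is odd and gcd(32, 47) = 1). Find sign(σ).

+1

Start at x=42: 42 → 28 → 3 → 2 → 17 → 27 → 18 → … (one orbit).
3 cycles of lengths [23, 23, 1].
Σ(ℓ_i−1) = 47−3 = 44; sign = (−1)^44 = +1.
The Jacobi symbol (32|47) = +1 (Zolotarev) agrees.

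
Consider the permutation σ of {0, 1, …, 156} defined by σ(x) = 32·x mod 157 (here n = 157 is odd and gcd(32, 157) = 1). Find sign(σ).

-1

Orbit of 27 under x↦32x: [27, 79, 16, 41, 56, 65, 39]… (length divides ord_157(32)).
Cycle lengths of π_32 on ℤ/157ℤ: [52, 52, 52, 1]; 4 cycles in total.
sign(π) = (−1)^{n − #cycles} = (−1)^{157−4} = (−1)^153 = -1.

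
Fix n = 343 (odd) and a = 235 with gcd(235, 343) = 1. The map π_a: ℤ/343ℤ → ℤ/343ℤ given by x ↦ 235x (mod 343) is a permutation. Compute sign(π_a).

+1

Start at x=228: 228 → 72 → 113 → 144 → 226 → 288 → 109 → … (one orbit).
Cycle lengths of π_235 on ℤ/343ℤ: [147, 147, 21, 21, 3, 3, 1]; 7 cycles in total.
n − c = 343 − 7 = 336; sign = (−1)^336 = +1.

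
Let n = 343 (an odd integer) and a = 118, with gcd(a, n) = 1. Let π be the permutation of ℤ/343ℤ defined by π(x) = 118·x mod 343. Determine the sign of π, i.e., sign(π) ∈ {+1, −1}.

-1

Trace 288: π^k(288) = [288, 27, 99, 20, 302, 307, 211] for k=0..6.
Decompose π into cycles: lengths [98, 98, 98, 14, 14, 14, 2, 2, 2, 1] (10 cycles, including the fixed point 0).
Σ(ℓ_i−1) = 343−10 = 333; sign = (−1)^333 = -1.
Via Zolotarev, sign(π_{118}) = (118|343) = -1.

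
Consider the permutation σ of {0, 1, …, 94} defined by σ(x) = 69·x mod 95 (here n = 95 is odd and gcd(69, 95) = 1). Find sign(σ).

Trace 84: π^k(84) = [84, 1, 69, 11, 94, 26] for k=0..5.
18 cycles of lengths [6, 6, 6, 6, 6, 6, 6, 6, 6, 6, 6, 6, 6, 6, 6, 2, 2, 1].
Σ(ℓ_i−1) = 95−18 = 77; sign = (−1)^77 = -1.
The Jacobi symbol (69|95) = -1 (Zolotarev) agrees.

-1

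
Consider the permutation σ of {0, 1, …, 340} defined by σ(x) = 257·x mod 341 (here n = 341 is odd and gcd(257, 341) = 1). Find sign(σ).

Start at x=67: 67 → 169 → 126 → 328 → 69 → 1 → 257 → … (one orbit).
Cycle type of π: 15×22 + 5×2 + 1; total 25 cycles.
sign(π) = (−1)^{n − #cycles} = (−1)^{341−25} = (−1)^316 = +1.
Check: (257/341) = +1 by Zolotarev.

+1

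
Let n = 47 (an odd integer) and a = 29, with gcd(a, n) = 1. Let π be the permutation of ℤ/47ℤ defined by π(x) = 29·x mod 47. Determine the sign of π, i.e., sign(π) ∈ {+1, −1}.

Trace 1: π^k(1) = [1, 29, 42, 43, 25, 20, 16] for k=0..6.
Cycle lengths of π_29 on ℤ/47ℤ: [46, 1]; 2 cycles in total.
n − c = 47 − 2 = 45; sign = (−1)^45 = -1.
Zolotarev: (29|47) = -1, matching the cycle-count sign.

-1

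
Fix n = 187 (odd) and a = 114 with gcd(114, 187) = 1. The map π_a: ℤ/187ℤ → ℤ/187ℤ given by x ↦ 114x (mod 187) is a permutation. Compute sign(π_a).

Trace 97: π^k(97) = [97, 25, 45, 81, 71, 53, 58] for k=0..6.
π_114 has 6 disjoint cycles with lengths [80, 80, 16, 5, 5, 1] on {0,…,186}.
n − c = 187 − 6 = 181; sign = (−1)^181 = -1.

-1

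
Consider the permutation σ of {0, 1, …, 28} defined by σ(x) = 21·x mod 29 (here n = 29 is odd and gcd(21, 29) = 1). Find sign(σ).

Start at x=1: 1 → 21 → 6 → 10 → 7 → 2 → 13 → … (one orbit).
π_21 has 2 disjoint cycles with lengths [28, 1] on {0,…,28}.
2 cycles on 29: each ℓ→(−1)^(ℓ−1), product (−1)^27 = -1.
Via Zolotarev, sign(π_{21}) = (21|29) = -1.

-1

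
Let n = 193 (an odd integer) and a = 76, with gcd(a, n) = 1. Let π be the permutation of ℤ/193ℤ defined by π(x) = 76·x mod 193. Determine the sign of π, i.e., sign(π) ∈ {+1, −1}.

Trace 68: π^k(68) = [68, 150, 13, 23, 11, 64, 39] for k=0..6.
Cycle lengths of π_76 on ℤ/193ℤ: [64, 64, 64, 1]; 4 cycles in total.
4 cycles on 193: each ℓ→(−1)^(ℓ−1), product (−1)^189 = -1.

-1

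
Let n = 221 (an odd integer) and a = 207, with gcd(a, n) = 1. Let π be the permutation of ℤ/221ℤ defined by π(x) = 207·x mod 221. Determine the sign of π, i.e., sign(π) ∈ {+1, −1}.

Start at x=144: 144 → 194 → 157 → 12 → 53 → 142 → 1 → … (one orbit).
π_207 has 20 disjoint cycles with lengths [16, 16, 16, 16, 16, 16, 16, 16, 16, 16, 16, 16, 16, 2, 2, 2, 2, 2, 2, 1] on {0,…,220}.
Σ(ℓ_i−1) = 221−20 = 201; sign = (−1)^201 = -1.

-1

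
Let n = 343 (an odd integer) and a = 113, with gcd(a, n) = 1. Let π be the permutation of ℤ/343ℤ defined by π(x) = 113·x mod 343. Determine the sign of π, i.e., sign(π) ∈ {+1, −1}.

Orbit of 99 under x↦113x: [99, 211, 176, 337, 8, 218, 281]… (length divides ord_343(113)).
Decompose π into cycles: lengths [49, 49, 49, 49, 49, 49, 7, 7, 7, 7, 7, 7, 1, 1, 1, 1, 1, 1, 1] (19 cycles, including the fixed point 0).
n − c = 343 − 19 = 324; sign = (−1)^324 = +1.
Via Zolotarev, sign(π_{113}) = (113|343) = +1.

+1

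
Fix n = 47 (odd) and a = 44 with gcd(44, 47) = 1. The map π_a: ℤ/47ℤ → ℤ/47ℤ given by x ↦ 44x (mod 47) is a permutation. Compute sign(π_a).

-1

Start at x=41: 41 → 18 → 40 → 21 → 31 → 1 → 44 → … (one orbit).
π_44 has 2 disjoint cycles with lengths [46, 1] on {0,…,46}.
47 − 2 = 45 transpositions; sign(π) = (−1)^45 = -1.
Zolotarev: (44|47) = -1, matching the cycle-count sign.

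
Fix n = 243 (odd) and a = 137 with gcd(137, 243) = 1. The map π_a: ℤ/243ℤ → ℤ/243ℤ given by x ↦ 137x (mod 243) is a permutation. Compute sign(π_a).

-1

Orbit of 193 under x↦137x: [193, 197, 16, 5, 199, 47, 121]… (length divides ord_243(137)).
The orbit structure of x ↦ 137x mod 243: 6 orbits of sizes [162, 54, 18, 6, 2, 1].
With 6 cycles on 243 points, sign = (−1)^{243−6} = -1.
Zolotarev: (137|243) = -1, matching the cycle-count sign.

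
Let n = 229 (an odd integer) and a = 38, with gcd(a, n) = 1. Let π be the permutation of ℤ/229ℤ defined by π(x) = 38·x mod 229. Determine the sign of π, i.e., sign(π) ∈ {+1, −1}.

-1

Trace 46: π^k(46) = [46, 145, 14, 74, 64, 142, 129] for k=0..6.
Cycle lengths of π_38 on ℤ/229ℤ: [228, 1]; 2 cycles in total.
2 cycles on 229: each ℓ→(−1)^(ℓ−1), product (−1)^227 = -1.
The Jacobi symbol (38|229) = -1 (Zolotarev) agrees.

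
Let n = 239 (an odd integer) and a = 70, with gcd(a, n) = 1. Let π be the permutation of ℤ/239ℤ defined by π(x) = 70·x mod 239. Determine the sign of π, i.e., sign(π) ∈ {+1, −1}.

-1

Trace 165: π^k(165) = [165, 78, 202, 39, 101, 139, 170] for k=0..6.
The orbit structure of x ↦ 70x mod 239: 2 orbits of sizes [238, 1].
2 cycles on 239: each ℓ→(−1)^(ℓ−1), product (−1)^237 = -1.
(70|239)_J = -1 (Zolotarev's lemma cross-check).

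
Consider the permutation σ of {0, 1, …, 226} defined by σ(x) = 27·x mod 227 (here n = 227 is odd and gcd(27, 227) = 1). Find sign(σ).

+1

Start at x=47: 47 → 134 → 213 → 76 → 9 → 16 → 205 → … (one orbit).
π_27 has 3 disjoint cycles with lengths [113, 113, 1] on {0,…,226}.
sign(π) = (−1)^{n − #cycles} = (−1)^{227−3} = (−1)^224 = +1.
Via Zolotarev, sign(π_{27}) = (27|227) = +1.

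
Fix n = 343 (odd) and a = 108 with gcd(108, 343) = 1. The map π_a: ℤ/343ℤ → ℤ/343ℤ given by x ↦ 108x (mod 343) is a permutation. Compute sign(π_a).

Orbit of 146 under x↦108x: [146, 333, 292, 323, 241, 303, 139]… (length divides ord_343(108)).
4 cycles of lengths [294, 42, 6, 1].
sign(π) = (−1)^{n − #cycles} = (−1)^{343−4} = (−1)^339 = -1.
Zolotarev: (108|343) = -1, matching the cycle-count sign.

-1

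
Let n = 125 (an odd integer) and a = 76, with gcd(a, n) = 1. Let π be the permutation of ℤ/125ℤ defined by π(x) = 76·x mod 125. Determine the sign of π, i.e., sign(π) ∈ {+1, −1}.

Start at x=51: 51 → 1 → 76 → 26 → 101 → 51 (one orbit).
Decompose π into cycles: lengths [5, 5, 5, 5, 5, 5, 5, 5, 5, 5, 5, 5, 5, 5, 5, 5, 5, 5, 5, 5, 1, 1, 1, 1, 1, 1, 1, 1, 1, 1, 1, 1, 1, 1, 1, 1, 1, 1, 1, 1, 1, 1, 1, 1, 1] (45 cycles, including the fixed point 0).
45 cycles on 125: each ℓ→(−1)^(ℓ−1), product (−1)^80 = +1.
(76|125)_J = +1 (Zolotarev's lemma cross-check).

+1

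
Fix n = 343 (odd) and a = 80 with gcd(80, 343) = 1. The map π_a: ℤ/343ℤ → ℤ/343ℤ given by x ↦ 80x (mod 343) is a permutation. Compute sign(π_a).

Start at x=195: 195 → 165 → 166 → 246 → 129 → 30 → 342 → … (one orbit).
16 cycles of lengths [42, 42, 42, 42, 42, 42, 42, 6, 6, 6, 6, 6, 6, 6, 6, 1].
343 − 16 = 327 transpositions; sign(π) = (−1)^327 = -1.
The Jacobi symbol (80|343) = -1 (Zolotarev) agrees.

-1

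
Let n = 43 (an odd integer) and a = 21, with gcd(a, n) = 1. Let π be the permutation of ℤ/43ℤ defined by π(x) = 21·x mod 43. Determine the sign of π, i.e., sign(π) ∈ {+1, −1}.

+1

Orbit of 41 under x↦21x: [41, 1, 21, 11, 16, 35, 4]… (length divides ord_43(21)).
Cycle lengths of π_21 on ℤ/43ℤ: [7, 7, 7, 7, 7, 7, 1]; 7 cycles in total.
Σ(ℓ_i−1) = 43−7 = 36; sign = (−1)^36 = +1.
Check: (21/43) = +1 by Zolotarev.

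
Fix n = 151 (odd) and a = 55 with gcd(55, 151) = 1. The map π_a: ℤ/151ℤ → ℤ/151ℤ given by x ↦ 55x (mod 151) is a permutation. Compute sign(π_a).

Trace 110: π^k(110) = [110, 10, 97, 50, 32, 99, 9] for k=0..6.
The orbit structure of x ↦ 55x mod 151: 3 orbits of sizes [75, 75, 1].
151 − 3 = 148 transpositions; sign(π) = (−1)^148 = +1.
The Jacobi symbol (55|151) = +1 (Zolotarev) agrees.

+1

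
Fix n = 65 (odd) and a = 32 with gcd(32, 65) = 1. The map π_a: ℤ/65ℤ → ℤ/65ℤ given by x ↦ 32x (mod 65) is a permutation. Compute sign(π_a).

Trace 57: π^k(57) = [57, 4, 63, 1, 32, 49, 8] for k=0..6.
The orbit structure of x ↦ 32x mod 65: 7 orbits of sizes [12, 12, 12, 12, 12, 4, 1].
n − c = 65 − 7 = 58; sign = (−1)^58 = +1.
Via Zolotarev, sign(π_{32}) = (32|65) = +1.

+1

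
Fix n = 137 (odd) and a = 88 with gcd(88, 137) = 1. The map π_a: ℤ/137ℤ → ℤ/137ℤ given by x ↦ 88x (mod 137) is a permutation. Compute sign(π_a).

Start at x=50: 50 → 16 → 38 → 56 → 133 → 59 → 123 → … (one orbit).
π_88 has 9 disjoint cycles with lengths [17, 17, 17, 17, 17, 17, 17, 17, 1] on {0,…,136}.
137 − 9 = 128 transpositions; sign(π) = (−1)^128 = +1.
Check: (88/137) = +1 by Zolotarev.

+1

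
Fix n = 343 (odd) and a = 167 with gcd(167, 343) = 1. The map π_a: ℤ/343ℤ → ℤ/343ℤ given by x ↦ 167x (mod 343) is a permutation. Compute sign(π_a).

Trace 302: π^k(302) = [302, 13, 113, 6, 316, 293, 225] for k=0..6.
Cycle type of π: 98×3 + 14×3 + 2×3 + 1; total 10 cycles.
With 10 cycles on 343 points, sign = (−1)^{343−10} = -1.

-1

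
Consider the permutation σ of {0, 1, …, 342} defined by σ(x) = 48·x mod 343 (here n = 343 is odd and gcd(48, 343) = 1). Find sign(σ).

-1

Trace 99: π^k(99) = [99, 293, 1, 48, 246, 146, 148] for k=0..6.
Decompose π into cycles: lengths [14, 14, 14, 14, 14, 14, 14, 14, 14, 14, 14, 14, 14, 14, 14, 14, 14, 14, 14, 14, 14, 2, 2, 2, 2, 2, 2, 2, 2, 2, 2, 2, 2, 2, 2, 2, 2, 2, 2, 2, 2, 2, 2, 2, 2, 1] (46 cycles, including the fixed point 0).
sign(π) = (−1)^{n − #cycles} = (−1)^{343−46} = (−1)^297 = -1.
Check: (48/343) = -1 by Zolotarev.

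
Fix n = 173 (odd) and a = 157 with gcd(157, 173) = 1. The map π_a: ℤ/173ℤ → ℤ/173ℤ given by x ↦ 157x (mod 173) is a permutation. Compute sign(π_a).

Start at x=169: 169 → 64 → 14 → 122 → 124 → 92 → 85 → … (one orbit).
Cycle type of π: 86×2 + 1; total 3 cycles.
173 − 3 = 170 transpositions; sign(π) = (−1)^170 = +1.
The Jacobi symbol (157|173) = +1 (Zolotarev) agrees.

+1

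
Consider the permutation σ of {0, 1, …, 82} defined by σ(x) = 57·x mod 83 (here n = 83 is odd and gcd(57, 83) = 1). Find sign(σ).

-1

Start at x=79: 79 → 21 → 35 → 3 → 5 → 36 → 60 → … (one orbit).
Decompose π into cycles: lengths [82, 1] (2 cycles, including the fixed point 0).
With 2 cycles on 83 points, sign = (−1)^{83−2} = -1.
(57|83)_J = -1 (Zolotarev's lemma cross-check).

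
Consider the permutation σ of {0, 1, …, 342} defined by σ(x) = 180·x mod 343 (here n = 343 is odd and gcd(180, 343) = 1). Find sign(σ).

Trace 27: π^k(27) = [27, 58, 150, 246, 33, 109, 69] for k=0..6.
The orbit structure of x ↦ 180x mod 343: 4 orbits of sizes [294, 42, 6, 1].
n − c = 343 − 4 = 339; sign = (−1)^339 = -1.

-1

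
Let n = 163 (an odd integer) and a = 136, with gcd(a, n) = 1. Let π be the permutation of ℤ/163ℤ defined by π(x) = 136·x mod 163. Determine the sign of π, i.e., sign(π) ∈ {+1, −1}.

+1

Orbit of 58 under x↦136x: [58, 64, 65, 38, 115, 155, 53]… (length divides ord_163(136)).
The orbit structure of x ↦ 136x mod 163: 7 orbits of sizes [27, 27, 27, 27, 27, 27, 1].
sign(π) = (−1)^{n − #cycles} = (−1)^{163−7} = (−1)^156 = +1.
Zolotarev: (136|163) = +1, matching the cycle-count sign.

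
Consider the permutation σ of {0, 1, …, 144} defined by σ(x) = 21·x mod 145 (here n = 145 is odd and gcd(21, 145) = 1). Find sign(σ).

Trace 21: π^k(21) = [21, 6, 126, 36, 31, 71, 41] for k=0..6.
Cycle type of π: 28×5 + 1×5; total 10 cycles.
sign(π) = (−1)^{n − #cycles} = (−1)^{145−10} = (−1)^135 = -1.
Check: (21/145) = -1 by Zolotarev.

-1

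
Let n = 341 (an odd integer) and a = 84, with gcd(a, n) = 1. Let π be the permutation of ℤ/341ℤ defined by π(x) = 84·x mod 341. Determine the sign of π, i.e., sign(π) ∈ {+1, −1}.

Orbit of 295 under x↦84x: [295, 228, 56, 271, 258, 189, 190]… (length divides ord_341(84)).
The orbit structure of x ↦ 84x mod 341: 13 orbits of sizes [30, 30, 30, 30, 30, 30, 30, 30, 30, 30, 30, 10, 1].
Σ(ℓ_i−1) = 341−13 = 328; sign = (−1)^328 = +1.
(84|341)_J = +1 (Zolotarev's lemma cross-check).

+1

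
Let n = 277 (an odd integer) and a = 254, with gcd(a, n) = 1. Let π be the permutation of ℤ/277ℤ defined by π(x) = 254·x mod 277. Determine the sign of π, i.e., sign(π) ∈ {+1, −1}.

+1

Orbit of 48 under x↦254x: [48, 4, 185, 177, 84, 7, 116]… (length divides ord_277(254)).
Cycle lengths of π_254 on ℤ/277ℤ: [138, 138, 1]; 3 cycles in total.
sign(π) = (−1)^{n − #cycles} = (−1)^{277−3} = (−1)^274 = +1.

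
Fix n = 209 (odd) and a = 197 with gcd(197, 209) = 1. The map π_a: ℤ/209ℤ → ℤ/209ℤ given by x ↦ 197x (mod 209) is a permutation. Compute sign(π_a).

-1

Trace 153: π^k(153) = [153, 45, 87, 1, 197, 144] for k=0..5.
Decompose π into cycles: lengths [6, 6, 6, 6, 6, 6, 6, 6, 6, 6, 6, 6, 6, 6, 6, 6, 6, 6, 6, 6, 6, 6, 6, 6, 6, 6, 6, 6, 6, 6, 3, 3, 3, 3, 3, 3, 2, 2, 2, 2, 2, 1] (42 cycles, including the fixed point 0).
n − c = 209 − 42 = 167; sign = (−1)^167 = -1.
(197|209)_J = -1 (Zolotarev's lemma cross-check).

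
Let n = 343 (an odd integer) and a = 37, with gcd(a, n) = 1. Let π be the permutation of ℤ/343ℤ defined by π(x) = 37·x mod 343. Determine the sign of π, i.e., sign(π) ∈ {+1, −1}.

+1

Trace 197: π^k(197) = [197, 86, 95, 85, 58, 88, 169] for k=0..6.
Cycle lengths of π_37 on ℤ/343ℤ: [147, 147, 21, 21, 3, 3, 1]; 7 cycles in total.
343 − 7 = 336 transpositions; sign(π) = (−1)^336 = +1.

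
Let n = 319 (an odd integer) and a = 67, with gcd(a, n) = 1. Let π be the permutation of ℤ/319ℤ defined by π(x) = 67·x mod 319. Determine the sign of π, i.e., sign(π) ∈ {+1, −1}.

Orbit of 111 under x↦67x: [111, 100, 1, 67, 23, 265, 210]… (length divides ord_319(67)).
Cycle type of π: 14×22 + 1×11; total 33 cycles.
n − c = 319 − 33 = 286; sign = (−1)^286 = +1.
Check: (67/319) = +1 by Zolotarev.

+1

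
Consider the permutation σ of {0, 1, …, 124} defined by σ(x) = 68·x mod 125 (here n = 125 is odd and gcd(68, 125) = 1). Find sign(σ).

-1

Start at x=1: 1 → 68 → 124 → 57 → 1 (one orbit).
The orbit structure of x ↦ 68x mod 125: 32 orbits of sizes [4, 4, 4, 4, 4, 4, 4, 4, 4, 4, 4, 4, 4, 4, 4, 4, 4, 4, 4, 4, 4, 4, 4, 4, 4, 4, 4, 4, 4, 4, 4, 1].
32 cycles on 125: each ℓ→(−1)^(ℓ−1), product (−1)^93 = -1.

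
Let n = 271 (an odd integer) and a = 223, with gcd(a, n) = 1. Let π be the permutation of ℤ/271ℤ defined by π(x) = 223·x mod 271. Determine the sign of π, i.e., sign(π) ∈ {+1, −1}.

+1

Orbit of 39 under x↦223x: [39, 25, 155, 148, 213, 74, 242]… (length divides ord_271(223)).
The orbit structure of x ↦ 223x mod 271: 3 orbits of sizes [135, 135, 1].
With 3 cycles on 271 points, sign = (−1)^{271−3} = +1.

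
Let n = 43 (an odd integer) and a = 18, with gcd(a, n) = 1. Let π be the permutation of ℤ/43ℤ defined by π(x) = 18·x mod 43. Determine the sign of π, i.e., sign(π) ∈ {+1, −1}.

-1

Start at x=20: 20 → 16 → 30 → 24 → 2 → 36 → 3 → … (one orbit).
Cycle lengths of π_18 on ℤ/43ℤ: [42, 1]; 2 cycles in total.
Σ(ℓ_i−1) = 43−2 = 41; sign = (−1)^41 = -1.
The Jacobi symbol (18|43) = -1 (Zolotarev) agrees.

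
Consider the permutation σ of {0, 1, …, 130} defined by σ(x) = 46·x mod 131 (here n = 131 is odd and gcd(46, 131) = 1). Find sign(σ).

+1

Orbit of 75 under x↦46x: [75, 44, 59, 94, 1, 46, 20]… (length divides ord_131(46)).
π_46 has 3 disjoint cycles with lengths [65, 65, 1] on {0,…,130}.
sign(π) = (−1)^{n − #cycles} = (−1)^{131−3} = (−1)^128 = +1.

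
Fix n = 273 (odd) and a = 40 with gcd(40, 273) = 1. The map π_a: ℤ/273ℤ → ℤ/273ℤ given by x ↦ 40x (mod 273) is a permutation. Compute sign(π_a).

Start at x=157: 157 → 1 → 40 → 235 → 118 → 79 → 157 (one orbit).
The orbit structure of x ↦ 40x mod 273: 78 orbits of sizes [6, 6, 6, 6, 6, 6, 6, 6, 6, 6, 6, 6, 6, 6, 6, 6, 6, 6, 6, 6, 6, 6, 6, 6, 6, 6, 6, 6, 6, 6, 6, 6, 6, 6, 6, 6, 6, 6, 6, 1, 1, 1, 1, 1, 1, 1, 1, 1, 1, 1, 1, 1, 1, 1, 1, 1, 1, 1, 1, 1, 1, 1, 1, 1, 1, 1, 1, 1, 1, 1, 1, 1, 1, 1, 1, 1, 1, 1].
Σ(ℓ_i−1) = 273−78 = 195; sign = (−1)^195 = -1.

-1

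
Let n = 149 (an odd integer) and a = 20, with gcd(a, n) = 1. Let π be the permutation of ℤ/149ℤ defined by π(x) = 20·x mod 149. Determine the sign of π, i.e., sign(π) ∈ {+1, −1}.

+1

Trace 73: π^k(73) = [73, 119, 145, 69, 39, 35, 104] for k=0..6.
3 cycles of lengths [74, 74, 1].
With 3 cycles on 149 points, sign = (−1)^{149−3} = +1.
The Jacobi symbol (20|149) = +1 (Zolotarev) agrees.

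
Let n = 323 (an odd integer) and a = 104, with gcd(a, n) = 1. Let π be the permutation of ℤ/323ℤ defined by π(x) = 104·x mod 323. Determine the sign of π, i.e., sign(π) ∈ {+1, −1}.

+1

Start at x=101: 101 → 168 → 30 → 213 → 188 → 172 → 123 → … (one orbit).
Decompose π into cycles: lengths [72, 72, 72, 72, 9, 9, 8, 8, 1] (9 cycles, including the fixed point 0).
sign(π) = (−1)^{n − #cycles} = (−1)^{323−9} = (−1)^314 = +1.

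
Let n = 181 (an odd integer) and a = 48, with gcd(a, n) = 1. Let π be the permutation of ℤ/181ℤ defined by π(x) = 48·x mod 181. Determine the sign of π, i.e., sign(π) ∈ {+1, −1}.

Start at x=1: 1 → 48 → 132 → 1 (one orbit).
61 cycles of lengths [3, 3, 3, 3, 3, 3, 3, 3, 3, 3, 3, 3, 3, 3, 3, 3, 3, 3, 3, 3, 3, 3, 3, 3, 3, 3, 3, 3, 3, 3, 3, 3, 3, 3, 3, 3, 3, 3, 3, 3, 3, 3, 3, 3, 3, 3, 3, 3, 3, 3, 3, 3, 3, 3, 3, 3, 3, 3, 3, 3, 1].
61 cycles on 181: each ℓ→(−1)^(ℓ−1), product (−1)^120 = +1.
Via Zolotarev, sign(π_{48}) = (48|181) = +1.

+1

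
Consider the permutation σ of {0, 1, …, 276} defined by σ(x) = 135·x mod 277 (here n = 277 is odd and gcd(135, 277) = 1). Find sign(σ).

-1

Start at x=101: 101 → 62 → 60 → 67 → 181 → 59 → 209 → … (one orbit).
Cycle type of π: 276 + 1; total 2 cycles.
Σ(ℓ_i−1) = 277−2 = 275; sign = (−1)^275 = -1.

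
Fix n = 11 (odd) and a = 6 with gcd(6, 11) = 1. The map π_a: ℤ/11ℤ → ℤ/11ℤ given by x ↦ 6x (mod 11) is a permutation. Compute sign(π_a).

-1

Trace 3: π^k(3) = [3, 7, 9, 10, 5, 8, 4] for k=0..6.
The orbit structure of x ↦ 6x mod 11: 2 orbits of sizes [10, 1].
2 cycles on 11: each ℓ→(−1)^(ℓ−1), product (−1)^9 = -1.
The Jacobi symbol (6|11) = -1 (Zolotarev) agrees.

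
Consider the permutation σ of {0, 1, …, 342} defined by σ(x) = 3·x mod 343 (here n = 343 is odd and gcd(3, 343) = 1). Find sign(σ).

-1

Trace 65: π^k(65) = [65, 195, 242, 40, 120, 17, 51] for k=0..6.
Decompose π into cycles: lengths [294, 42, 6, 1] (4 cycles, including the fixed point 0).
With 4 cycles on 343 points, sign = (−1)^{343−4} = -1.
Check: (3/343) = -1 by Zolotarev.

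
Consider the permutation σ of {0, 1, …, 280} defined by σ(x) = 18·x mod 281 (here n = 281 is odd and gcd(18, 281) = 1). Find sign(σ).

Start at x=32: 32 → 14 → 252 → 40 → 158 → 34 → 50 → … (one orbit).
π_18 has 3 disjoint cycles with lengths [140, 140, 1] on {0,…,280}.
3 cycles on 281: each ℓ→(−1)^(ℓ−1), product (−1)^278 = +1.

+1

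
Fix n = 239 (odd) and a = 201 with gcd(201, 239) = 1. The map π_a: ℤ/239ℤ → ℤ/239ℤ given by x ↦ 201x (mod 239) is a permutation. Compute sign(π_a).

+1

Trace 1: π^k(1) = [1, 201, 10, 98, 100, 24, 44] for k=0..6.
35 cycles of lengths [7, 7, 7, 7, 7, 7, 7, 7, 7, 7, 7, 7, 7, 7, 7, 7, 7, 7, 7, 7, 7, 7, 7, 7, 7, 7, 7, 7, 7, 7, 7, 7, 7, 7, 1].
n − c = 239 − 35 = 204; sign = (−1)^204 = +1.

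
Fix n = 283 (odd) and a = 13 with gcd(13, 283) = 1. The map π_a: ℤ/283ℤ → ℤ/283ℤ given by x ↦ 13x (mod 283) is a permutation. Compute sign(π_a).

+1

Orbit of 138 under x↦13x: [138, 96, 116, 93, 77, 152, 278]… (length divides ord_283(13)).
3 cycles of lengths [141, 141, 1].
n − c = 283 − 3 = 280; sign = (−1)^280 = +1.
Via Zolotarev, sign(π_{13}) = (13|283) = +1.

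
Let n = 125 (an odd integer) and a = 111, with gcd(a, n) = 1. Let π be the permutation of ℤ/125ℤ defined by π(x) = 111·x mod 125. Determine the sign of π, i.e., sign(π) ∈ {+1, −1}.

+1

Trace 26: π^k(26) = [26, 11, 96, 31, 66, 76, 61] for k=0..6.
13 cycles of lengths [25, 25, 25, 25, 5, 5, 5, 5, 1, 1, 1, 1, 1].
125 − 13 = 112 transpositions; sign(π) = (−1)^112 = +1.
The Jacobi symbol (111|125) = +1 (Zolotarev) agrees.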